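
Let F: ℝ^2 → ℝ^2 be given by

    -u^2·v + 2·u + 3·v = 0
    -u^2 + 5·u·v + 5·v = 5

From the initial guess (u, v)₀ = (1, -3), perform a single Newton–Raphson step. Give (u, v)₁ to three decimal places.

(0.719, 0.123)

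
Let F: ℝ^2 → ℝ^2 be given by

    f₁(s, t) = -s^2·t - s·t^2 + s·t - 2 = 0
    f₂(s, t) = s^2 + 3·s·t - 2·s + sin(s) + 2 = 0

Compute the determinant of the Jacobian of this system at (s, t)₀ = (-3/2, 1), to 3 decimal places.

J = [[-2·s·t - t^2 + t, -s^2 - 2·s·t + s], [2·s + 3·t + cos(s) - 2, 3·s]].
At the point, J = [[3.000, -0.750], [-1.92926, -4.500]].
det J = -14.947.

-14.947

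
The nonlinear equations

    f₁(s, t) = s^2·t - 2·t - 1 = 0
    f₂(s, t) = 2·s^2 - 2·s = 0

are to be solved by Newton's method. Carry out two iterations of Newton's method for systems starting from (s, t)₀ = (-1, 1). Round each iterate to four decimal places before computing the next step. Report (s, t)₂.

(-0.0667, -0.3098)

At (-1, 1): F = (-2.0000, 4.0000).
Jacobian J = [[2·s·t, s^2 - 2], [4·s - 2, 0]].
At the point, J = [[-2.0000, -1.0000], [-6.0000, 0.0000]] (det J = -6.0000).
Solving J·Δ = −F gives Δ = (0.6667, -3.3333).
Then the next iterate is (s, t)₁ = (-0.3333, -2.3333).
Round to (-0.3333, -2.3333) and repeat: F = (3.407396, 0.888778), J = [[1.555378, -1.888911], [-3.3332, 0.0000]].
Δ = (0.2666, 2.0235), so (s, t)₂ = (-0.0667, -0.3098).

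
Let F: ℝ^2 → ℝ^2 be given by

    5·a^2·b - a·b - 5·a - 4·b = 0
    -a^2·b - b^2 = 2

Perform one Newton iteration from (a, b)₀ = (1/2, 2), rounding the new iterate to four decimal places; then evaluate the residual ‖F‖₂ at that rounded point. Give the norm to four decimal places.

7.0477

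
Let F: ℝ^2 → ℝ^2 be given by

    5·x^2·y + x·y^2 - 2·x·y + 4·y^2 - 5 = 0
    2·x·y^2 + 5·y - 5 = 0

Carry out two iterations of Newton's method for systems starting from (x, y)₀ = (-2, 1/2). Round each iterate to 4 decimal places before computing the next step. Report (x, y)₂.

(1.6425, 1.1456)

At (-2, 1/2): F = (7.5000, -3.5000).
Jacobian J = [[10·x·y + y^2 - 2·y, 5·x^2 + 2·x·y - 2·x + 8·y], [2·y^2, 4·x·y + 5]].
At the point, J = [[-10.7500, 26.0000], [0.5000, 1.0000]] (det J = -23.7500).
Solving J·Δ = −F gives Δ = (4.1474, 1.4263).
Then the next iterate is (x, y)₁ = (2.1474, 1.9263).
Round to (2.1474, 1.9263) and repeat: F = (53.951658, 20.567921), J = [[41.223398, 42.445307], [7.421263, 21.546146]].
Δ = (-0.5049, -0.7807), so (x, y)₂ = (1.6425, 1.1456).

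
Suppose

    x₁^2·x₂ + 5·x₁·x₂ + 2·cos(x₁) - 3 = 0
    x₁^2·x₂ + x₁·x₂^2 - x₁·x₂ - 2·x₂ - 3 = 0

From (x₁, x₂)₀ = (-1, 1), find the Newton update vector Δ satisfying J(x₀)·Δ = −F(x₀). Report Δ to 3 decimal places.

At (-1, 1): F = (-5.91940, -4.000).
Jacobian J = [[2·x₁·x₂ + 5·x₂ - 2·sin(x₁), x₁^2 + 5·x₁], [2·x₁·x₂ + x₂^2 - x₂, x₁^2 + 2·x₁·x₂ - x₁ - 2]].
At the point, J = [[4.68294, -4.000], [-2.000, -2.000]] (det J = -17.36588).
Solving J·Δ = −F gives Δ = (-0.240, -1.760).

(-0.240, -1.760)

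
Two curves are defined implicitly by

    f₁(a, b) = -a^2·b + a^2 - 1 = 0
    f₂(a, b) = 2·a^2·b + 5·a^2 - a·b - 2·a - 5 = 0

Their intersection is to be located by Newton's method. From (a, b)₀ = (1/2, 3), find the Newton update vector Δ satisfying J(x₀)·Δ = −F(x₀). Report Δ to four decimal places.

At (1/2, 3): F = (-1.5000, -4.7500).
Jacobian J = [[-2·a·b + 2·a, -a^2], [4·a·b + 10·a - b - 2, 2·a^2 - a]].
At the point, J = [[-2.0000, -0.2500], [6.0000, 0.0000]] (det J = 1.5000).
Solving J·Δ = −F gives Δ = (0.7917, -12.3333).

(0.7917, -12.3333)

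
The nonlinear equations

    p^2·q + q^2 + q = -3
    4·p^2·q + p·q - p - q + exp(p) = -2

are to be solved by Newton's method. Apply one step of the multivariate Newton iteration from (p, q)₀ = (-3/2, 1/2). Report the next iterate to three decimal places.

(-1.621, -0.690)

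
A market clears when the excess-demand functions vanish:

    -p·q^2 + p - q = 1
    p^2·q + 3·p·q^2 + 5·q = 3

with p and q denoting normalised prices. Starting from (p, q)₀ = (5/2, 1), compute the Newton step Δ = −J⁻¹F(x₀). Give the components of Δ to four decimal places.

At (5/2, 1): F = (-2.0000, 15.7500).
Jacobian J = [[-q^2 + 1, -2·p·q - 1], [2·p·q + 3·q^2, p^2 + 6·p·q + 5]].
At the point, J = [[0.0000, -6.0000], [8.0000, 26.2500]] (det J = 48.0000).
Solving J·Δ = −F gives Δ = (-0.8750, -0.3333).

(-0.8750, -0.3333)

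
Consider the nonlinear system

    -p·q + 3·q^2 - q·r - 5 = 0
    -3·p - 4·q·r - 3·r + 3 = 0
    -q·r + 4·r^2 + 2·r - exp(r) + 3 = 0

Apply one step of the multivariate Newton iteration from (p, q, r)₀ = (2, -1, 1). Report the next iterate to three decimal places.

(1.147, -1.082, 0.111)

At (2, -1, 1): F = (1.000, -2.000, 7.28172).
Jacobian J = [[-q, -p + 6·q - r, -q], [-3, -4·r, -4·q - 3], [0, -r, -q + 8·r - exp(r) + 2]].
At the point, J = [[1.000, -9.000, 1.000], [-3.000, -4.000, 1.000], [0.000, -1.000, 8.28172]] (det J = -252.73326).
Solving J·Δ = −F gives Δ = (-0.853, -0.082, -0.889).
Then the next iterate is (p, q, r)₁ = (1.147, -1.082, 0.111).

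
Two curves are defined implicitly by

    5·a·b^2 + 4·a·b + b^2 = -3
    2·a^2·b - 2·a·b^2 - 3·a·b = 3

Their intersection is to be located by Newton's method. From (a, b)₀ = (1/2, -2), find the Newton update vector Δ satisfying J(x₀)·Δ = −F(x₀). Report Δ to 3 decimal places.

(-0.583, 0.500)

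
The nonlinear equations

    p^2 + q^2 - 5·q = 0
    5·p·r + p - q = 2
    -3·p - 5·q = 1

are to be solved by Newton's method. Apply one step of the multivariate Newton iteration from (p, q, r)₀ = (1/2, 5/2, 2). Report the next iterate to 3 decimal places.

(6.500, -4.100, -27.440)

At (1/2, 5/2, 2): F = (-6.000, 1.000, -15.000).
Jacobian J = [[2·p, 2·q - 5, 0], [5·r + 1, -1, 5·p], [-3, -5, 0]].
At the point, J = [[1.000, 0.000, 0.000], [11.000, -1.000, 2.500], [-3.000, -5.000, 0.000]] (det J = 12.500).
Solving J·Δ = −F gives Δ = (6.000, -6.600, -29.440).
Then the next iterate is (p, q, r)₁ = (6.500, -4.100, -27.440).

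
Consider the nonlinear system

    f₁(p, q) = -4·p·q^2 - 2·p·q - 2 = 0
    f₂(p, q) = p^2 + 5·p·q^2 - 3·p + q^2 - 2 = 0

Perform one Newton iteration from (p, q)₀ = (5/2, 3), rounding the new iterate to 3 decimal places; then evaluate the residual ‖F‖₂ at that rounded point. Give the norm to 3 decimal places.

At (5/2, 3): F = (-107.000, 118.250).
Jacobian J = [[-4·q^2 - 2·q, -8·p·q - 2·p], [2·p + 5·q^2 - 3, 10·p·q + 2·q]].
At the point, J = [[-42.000, -65.000], [47.000, 81.000]] (det J = -347.000).
Solving J·Δ = −F gives Δ = (-2.826, 0.180).
Then the next iterate is (p, q)₁ = (-0.326, 3.180).
Re-evaluating at (-0.326, 3.180): F = (13.25993, -7.28654), so ‖F‖₂ = 15.130.

15.130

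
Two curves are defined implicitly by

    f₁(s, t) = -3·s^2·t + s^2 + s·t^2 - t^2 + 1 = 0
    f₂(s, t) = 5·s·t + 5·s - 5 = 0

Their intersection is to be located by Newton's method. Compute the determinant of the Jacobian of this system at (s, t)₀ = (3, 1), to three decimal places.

65.000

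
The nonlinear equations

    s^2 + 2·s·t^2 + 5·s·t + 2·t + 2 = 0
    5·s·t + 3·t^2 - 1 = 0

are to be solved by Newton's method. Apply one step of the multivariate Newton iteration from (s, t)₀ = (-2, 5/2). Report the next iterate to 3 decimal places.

(-1.125, 1.763)

At (-2, 5/2): F = (-39.000, -7.250).
Jacobian J = [[2·s + 2·t^2 + 5·t, 4·s·t + 5·s + 2], [5·t, 5·s + 6·t]].
At the point, J = [[21.000, -28.000], [12.500, 5.000]] (det J = 455.000).
Solving J·Δ = −F gives Δ = (0.875, -0.737).
Then the next iterate is (s, t)₁ = (-1.125, 1.763).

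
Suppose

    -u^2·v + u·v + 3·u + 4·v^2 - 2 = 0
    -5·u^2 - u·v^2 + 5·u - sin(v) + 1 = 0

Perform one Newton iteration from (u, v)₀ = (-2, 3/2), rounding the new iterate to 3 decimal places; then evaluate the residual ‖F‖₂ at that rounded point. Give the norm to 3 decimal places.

5.237

At (-2, 3/2): F = (-8.000, -25.49749).
Jacobian J = [[-2·u·v + v + 3, -u^2 + u + 8·v], [-10·u - v^2 + 5, -2·u·v - cos(v)]].
At the point, J = [[10.500, 6.000], [22.750, 5.92926]] (det J = -74.24274).
Solving J·Δ = −F gives Δ = (1.422, -1.155).
Then the next iterate is (u, v)₁ = (-0.578, 0.345).
Re-evaluating at (-0.578, 0.345): F = (-3.57257, -3.82982), so ‖F‖₂ = 5.237.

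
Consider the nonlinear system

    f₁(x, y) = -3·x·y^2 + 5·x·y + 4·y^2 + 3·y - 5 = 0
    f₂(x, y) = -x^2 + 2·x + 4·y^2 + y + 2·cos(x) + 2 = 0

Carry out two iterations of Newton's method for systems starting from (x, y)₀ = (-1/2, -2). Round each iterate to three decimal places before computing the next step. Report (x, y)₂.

At (-1/2, -2): F = (16.000, 16.50517).
Jacobian J = [[-3·y^2 + 5·y, -6·x·y + 5·x + 8·y + 3], [-2·x - 2·sin(x) + 2, 8·y + 1]].
At the point, J = [[-22.000, -21.500], [3.95885, -15.000]] (det J = 415.11530).
Solving J·Δ = −F gives Δ = (-0.277, 1.027).
Then the next iterate is (x, y)₁ = (-0.777, -0.973).
Round to (-0.777, -0.973) and repeat: F = (1.85485, 4.08223), J = [[-7.70519, -13.20513], [4.95629, -6.784]].
Δ = (-0.351, 0.345), so (x, y)₂ = (-1.128, -0.628).

(-1.128, -0.628)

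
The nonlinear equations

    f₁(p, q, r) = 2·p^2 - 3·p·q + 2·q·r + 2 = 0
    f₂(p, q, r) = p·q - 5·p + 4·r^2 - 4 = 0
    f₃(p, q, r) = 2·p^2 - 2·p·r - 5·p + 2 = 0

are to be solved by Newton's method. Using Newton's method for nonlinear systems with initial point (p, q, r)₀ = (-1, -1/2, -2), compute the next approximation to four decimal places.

(0.2469, 0.2654, -1.3827)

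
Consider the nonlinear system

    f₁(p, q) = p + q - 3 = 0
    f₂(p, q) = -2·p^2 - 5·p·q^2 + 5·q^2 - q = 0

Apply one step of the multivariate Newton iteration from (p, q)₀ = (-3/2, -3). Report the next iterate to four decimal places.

(10.9054, -7.9054)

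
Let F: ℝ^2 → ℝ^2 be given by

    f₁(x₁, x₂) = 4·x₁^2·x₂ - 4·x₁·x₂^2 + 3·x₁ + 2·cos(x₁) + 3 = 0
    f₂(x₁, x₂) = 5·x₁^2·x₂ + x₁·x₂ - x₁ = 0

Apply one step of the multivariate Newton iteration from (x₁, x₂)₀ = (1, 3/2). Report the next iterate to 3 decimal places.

(0.410, 1.692)

At (1, 3/2): F = (4.08060, 8.000).
Jacobian J = [[8·x₁·x₂ - 4·x₂^2 - 2·sin(x₁) + 3, 4·x₁^2 - 8·x₁·x₂], [10·x₁·x₂ + x₂ - 1, 5·x₁^2 + x₁]].
At the point, J = [[4.31706, -8.000], [15.500, 6.000]] (det J = 149.90235).
Solving J·Δ = −F gives Δ = (-0.590, 0.192).
Then the next iterate is (x₁, x₂)₁ = (0.410, 1.692).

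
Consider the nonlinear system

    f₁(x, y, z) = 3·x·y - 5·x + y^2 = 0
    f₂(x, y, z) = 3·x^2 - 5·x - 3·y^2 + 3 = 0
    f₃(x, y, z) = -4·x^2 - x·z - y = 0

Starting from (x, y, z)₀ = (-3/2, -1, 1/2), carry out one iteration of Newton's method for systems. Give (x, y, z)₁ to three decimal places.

(-0.272, -0.511, -3.751)

At (-3/2, -1, 1/2): F = (13.000, 14.250, -7.250).
Jacobian J = [[3·y - 5, 3·x + 2·y, 0], [6·x - 5, -6·y, 0], [-8·x - z, -1, -x]].
At the point, J = [[-8.000, -6.500, 0.000], [-14.000, 6.000, 0.000], [11.500, -1.000, 1.500]] (det J = -208.500).
Solving J·Δ = −F gives Δ = (1.228, 0.489, -4.251).
Then the next iterate is (x, y, z)₁ = (-0.272, -0.511, -3.751).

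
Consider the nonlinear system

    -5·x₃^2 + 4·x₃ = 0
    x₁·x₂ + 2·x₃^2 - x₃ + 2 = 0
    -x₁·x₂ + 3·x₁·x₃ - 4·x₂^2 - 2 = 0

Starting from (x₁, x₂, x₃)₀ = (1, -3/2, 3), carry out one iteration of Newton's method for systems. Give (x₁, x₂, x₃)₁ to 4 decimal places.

(1.7863, -1.8590, 1.7308)

At (1, -3/2, 3): F = (-33.0000, 15.5000, -0.5000).
Jacobian J = [[0, 0, -10·x₃ + 4], [x₂, x₁, 4·x₃ - 1], [-x₂ + 3·x₃, -x₁ - 8·x₂, 3·x₁]].
At the point, J = [[0.0000, 0.0000, -26.0000], [-1.5000, 1.0000, 11.0000], [10.5000, 11.0000, 3.0000]] (det J = 702.0000).
Solving J·Δ = −F gives Δ = (0.7863, -0.3590, -1.2692).
Then the next iterate is (x₁, x₂, x₃)₁ = (1.7863, -1.8590, 1.7308).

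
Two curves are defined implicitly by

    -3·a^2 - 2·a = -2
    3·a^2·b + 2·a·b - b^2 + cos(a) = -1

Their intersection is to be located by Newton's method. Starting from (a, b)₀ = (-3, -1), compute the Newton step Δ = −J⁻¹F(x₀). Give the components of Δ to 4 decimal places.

At (-3, -1): F = (-19.0000, -21.989992).
Jacobian J = [[-6·a - 2, 0], [6·a·b + 2·b - sin(a), 3·a^2 + 2·a - 2·b]].
At the point, J = [[16.0000, 0.0000], [16.141120, 23.0000]] (det J = 368.0000).
Solving J·Δ = −F gives Δ = (1.1875, 0.1227).

(1.1875, 0.1227)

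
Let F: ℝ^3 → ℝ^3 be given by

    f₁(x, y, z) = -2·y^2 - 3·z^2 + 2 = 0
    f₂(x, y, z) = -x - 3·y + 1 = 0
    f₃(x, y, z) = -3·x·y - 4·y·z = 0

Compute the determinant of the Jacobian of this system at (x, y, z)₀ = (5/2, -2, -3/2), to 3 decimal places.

239.500

J = [[0, -4·y, -6·z], [-1, -3, 0], [-3·y, -3·x - 4·z, -4·y]].
At the point, J = [[0.000, 8.000, 9.000], [-1.000, -3.000, 0.000], [6.000, -1.500, 8.000]].
det J = 239.500.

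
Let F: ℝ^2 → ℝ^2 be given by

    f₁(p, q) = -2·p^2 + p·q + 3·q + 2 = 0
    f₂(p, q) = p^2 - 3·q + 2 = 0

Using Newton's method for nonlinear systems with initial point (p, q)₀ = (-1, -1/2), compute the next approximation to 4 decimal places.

At (-1, -1/2): F = (-1.0000, 4.5000).
Jacobian J = [[-4·p + q, p + 3], [2·p, -3]].
At the point, J = [[3.5000, 2.0000], [-2.0000, -3.0000]] (det J = -6.5000).
Solving J·Δ = −F gives Δ = (-0.9231, 2.1154).
Then the next iterate is (p, q)₁ = (-1.9231, 1.6154).

(-1.9231, 1.6154)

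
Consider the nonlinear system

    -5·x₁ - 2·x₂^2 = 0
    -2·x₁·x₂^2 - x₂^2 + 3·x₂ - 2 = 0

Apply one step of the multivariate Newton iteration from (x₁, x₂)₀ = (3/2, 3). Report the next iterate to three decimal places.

(3.189, 0.171)

At (3/2, 3): F = (-25.500, -29.000).
Jacobian J = [[-5, -4·x₂], [-2·x₂^2, -4·x₁·x₂ - 2·x₂ + 3]].
At the point, J = [[-5.000, -12.000], [-18.000, -21.000]] (det J = -111.000).
Solving J·Δ = −F gives Δ = (1.689, -2.829).
Then the next iterate is (x₁, x₂)₁ = (3.189, 0.171).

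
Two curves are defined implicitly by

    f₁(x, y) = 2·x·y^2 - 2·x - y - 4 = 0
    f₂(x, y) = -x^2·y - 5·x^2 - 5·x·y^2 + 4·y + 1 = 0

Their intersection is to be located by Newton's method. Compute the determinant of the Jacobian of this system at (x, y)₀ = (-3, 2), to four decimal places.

J = [[2·y^2 - 2, 4·x·y - 1], [-2·x·y - 10·x - 5·y^2, -x^2 - 10·x·y + 4]].
At the point, J = [[6.0000, -25.0000], [22.0000, 55.0000]].
det J = 880.0000.

880.0000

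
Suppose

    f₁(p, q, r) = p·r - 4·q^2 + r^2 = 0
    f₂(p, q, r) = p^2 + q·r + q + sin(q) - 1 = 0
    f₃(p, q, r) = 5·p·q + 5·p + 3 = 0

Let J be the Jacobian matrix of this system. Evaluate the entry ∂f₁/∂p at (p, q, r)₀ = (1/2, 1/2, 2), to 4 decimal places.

2.0000

∂f₁/∂p = r.
At (1/2, 1/2, 2) this is 2.0000.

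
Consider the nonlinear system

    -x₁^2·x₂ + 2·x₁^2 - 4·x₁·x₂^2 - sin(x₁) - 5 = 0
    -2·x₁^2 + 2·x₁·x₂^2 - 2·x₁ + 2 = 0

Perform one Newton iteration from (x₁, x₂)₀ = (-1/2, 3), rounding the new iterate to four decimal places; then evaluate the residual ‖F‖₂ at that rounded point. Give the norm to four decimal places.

30.1552

At (-1/2, 3): F = (13.229426, -6.5000).
Jacobian J = [[-2·x₁·x₂ + 4·x₁ - 4·x₂^2 - cos(x₁), -x₁^2 - 8·x₁·x₂], [-4·x₁ + 2·x₂^2 - 2, 4·x₁·x₂]].
At the point, J = [[-35.877583, 11.7500], [18.0000, -6.0000]] (det J = 3.765495).
Solving J·Δ = −F gives Δ = (0.7971, 1.3080).
Then the next iterate is (x₁, x₂)₁ = (0.2971, 4.3080).
Re-evaluating at (0.2971, 4.3080): F = (-27.551826, 12.256940), so ‖F‖₂ = 30.1552.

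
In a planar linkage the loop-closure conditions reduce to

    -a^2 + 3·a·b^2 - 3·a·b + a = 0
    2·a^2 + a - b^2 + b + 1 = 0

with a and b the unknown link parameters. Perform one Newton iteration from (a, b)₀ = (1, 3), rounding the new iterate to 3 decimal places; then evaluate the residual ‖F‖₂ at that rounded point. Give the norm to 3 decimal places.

At (1, 3): F = (18.000, -2.000).
Jacobian J = [[-2·a + 3·b^2 - 3·b + 1, 6·a·b - 3·a], [4·a + 1, -2·b + 1]].
At the point, J = [[17.000, 15.000], [5.000, -5.000]] (det J = -160.000).
Solving J·Δ = −F gives Δ = (-0.375, -0.775).
Then the next iterate is (a, b)₁ = (0.625, 2.225).
Re-evaluating at (0.625, 2.225): F = (5.34492, -0.31938), so ‖F‖₂ = 5.354.

5.354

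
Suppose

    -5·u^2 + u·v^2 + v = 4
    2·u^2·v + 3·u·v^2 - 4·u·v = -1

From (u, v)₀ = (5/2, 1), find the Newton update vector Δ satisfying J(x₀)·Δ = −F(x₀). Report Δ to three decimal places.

At (5/2, 1): F = (-31.750, 11.000).
Jacobian J = [[-10·u + v^2, 2·u·v + 1], [4·u·v + 3·v^2 - 4·v, 2·u^2 + 6·u·v - 4·u]].
At the point, J = [[-24.000, 6.000], [9.000, 17.500]] (det J = -474.000).
Solving J·Δ = −F gives Δ = (-1.311, 0.046).

(-1.311, 0.046)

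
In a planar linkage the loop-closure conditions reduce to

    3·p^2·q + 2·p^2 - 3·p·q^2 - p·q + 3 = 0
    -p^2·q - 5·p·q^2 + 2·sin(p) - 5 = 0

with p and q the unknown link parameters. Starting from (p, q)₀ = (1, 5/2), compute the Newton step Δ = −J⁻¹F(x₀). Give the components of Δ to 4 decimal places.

(-0.6380, -0.5627)

At (1, 5/2): F = (-8.7500, -37.067058).
Jacobian J = [[6·p·q + 4·p - 3·q^2 - q, 3·p^2 - 6·p·q - p], [-2·p·q - 5·q^2 + 2·cos(p), -p^2 - 10·p·q]].
At the point, J = [[-2.2500, -13.0000], [-35.169395, -26.0000]] (det J = -398.702140).
Solving J·Δ = −F gives Δ = (-0.6380, -0.5627).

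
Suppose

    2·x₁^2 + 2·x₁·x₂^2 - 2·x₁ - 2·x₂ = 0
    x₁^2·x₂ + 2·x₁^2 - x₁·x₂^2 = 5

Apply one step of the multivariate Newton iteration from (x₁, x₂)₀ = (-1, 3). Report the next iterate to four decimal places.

(-1.0769, 1.5055)

At (-1, 3): F = (-20.0000, 9.0000).
Jacobian J = [[4·x₁ + 2·x₂^2 - 2, 4·x₁·x₂ - 2], [2·x₁·x₂ + 4·x₁ - x₂^2, x₁^2 - 2·x₁·x₂]].
At the point, J = [[12.0000, -14.0000], [-19.0000, 7.0000]] (det J = -182.0000).
Solving J·Δ = −F gives Δ = (-0.0769, -1.4945).
Then the next iterate is (x₁, x₂)₁ = (-1.0769, 1.5055).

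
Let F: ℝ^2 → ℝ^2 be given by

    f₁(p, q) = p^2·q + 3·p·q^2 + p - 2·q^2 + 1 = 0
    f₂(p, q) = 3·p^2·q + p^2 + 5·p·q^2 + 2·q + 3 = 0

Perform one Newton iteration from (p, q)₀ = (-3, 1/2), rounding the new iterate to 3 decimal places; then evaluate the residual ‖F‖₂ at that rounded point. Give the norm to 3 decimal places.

4.399

At (-3, 1/2): F = (-0.250, 22.750).
Jacobian J = [[2·p·q + 3·q^2 + 1, p^2 + 6·p·q - 4·q], [6·p·q + 2·p + 5·q^2, 3·p^2 + 10·p·q + 2]].
At the point, J = [[-1.250, -2.000], [-13.750, 14.000]] (det J = -45.000).
Solving J·Δ = −F gives Δ = (0.933, -0.708).
Then the next iterate is (p, q)₁ = (-2.067, -0.208).
Re-evaluating at (-2.067, -0.208): F = (-2.31049, 3.74332), so ‖F‖₂ = 4.399.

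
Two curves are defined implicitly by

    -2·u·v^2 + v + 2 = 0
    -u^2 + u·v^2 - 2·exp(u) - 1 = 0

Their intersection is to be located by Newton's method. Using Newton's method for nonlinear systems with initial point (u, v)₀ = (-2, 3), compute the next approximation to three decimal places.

(-1.122, 1.992)

At (-2, 3): F = (41.000, -23.27067).
Jacobian J = [[-2·v^2, -4·u·v + 1], [-2·u + v^2 - 2·exp(u), 2·u·v]].
At the point, J = [[-18.000, 25.000], [12.72933, -12.000]] (det J = -102.23324).
Solving J·Δ = −F gives Δ = (0.878, -1.008).
Then the next iterate is (u, v)₁ = (-1.122, 1.992).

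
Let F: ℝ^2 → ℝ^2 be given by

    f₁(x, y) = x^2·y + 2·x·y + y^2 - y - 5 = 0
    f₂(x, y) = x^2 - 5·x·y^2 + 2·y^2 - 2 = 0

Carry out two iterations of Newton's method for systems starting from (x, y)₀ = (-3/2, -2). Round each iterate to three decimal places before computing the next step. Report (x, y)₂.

At (-3/2, -2): F = (2.500, 38.250).
Jacobian J = [[2·x·y + 2·y, x^2 + 2·x + 2·y - 1], [2·x - 5·y^2, -10·x·y + 4·y]].
At the point, J = [[2.000, -5.750], [-23.000, -38.000]] (det J = -208.250).
Solving J·Δ = −F gives Δ = (0.600, 0.643).
Then the next iterate is (x, y)₁ = (-0.900, -1.357).
Round to (-0.900, -1.357) and repeat: F = (-0.45812, 10.77942), J = [[-0.27140, -4.704], [-11.00725, -17.641]].
Δ = (1.251, -0.170), so (x, y)₂ = (0.351, -1.527).

(0.351, -1.527)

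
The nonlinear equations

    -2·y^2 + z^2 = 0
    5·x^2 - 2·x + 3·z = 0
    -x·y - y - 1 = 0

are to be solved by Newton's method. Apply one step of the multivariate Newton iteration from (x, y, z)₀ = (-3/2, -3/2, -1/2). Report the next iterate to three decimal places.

At (-3/2, -3/2, -1/2): F = (-4.250, 12.750, -1.750).
Jacobian J = [[0, -4·y, 2·z], [10·x - 2, 0, 3], [-y, -x - 1, 0]].
At the point, J = [[0.000, 6.000, -1.000], [-17.000, 0.000, 3.000], [1.500, 0.500, 0.000]] (det J = 35.500).
Solving J·Δ = −F gives Δ = (0.887, 0.838, 0.778).
Then the next iterate is (x, y, z)₁ = (-0.613, -0.662, 0.278).

(-0.613, -0.662, 0.278)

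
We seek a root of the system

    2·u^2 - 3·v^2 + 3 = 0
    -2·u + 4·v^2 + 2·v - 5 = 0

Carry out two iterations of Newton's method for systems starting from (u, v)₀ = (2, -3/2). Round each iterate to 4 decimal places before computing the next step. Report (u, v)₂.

At (2, -3/2): F = (4.2500, -3.0000).
Jacobian J = [[4·u, -6·v], [-2, 8·v + 2]].
At the point, J = [[8.0000, 9.0000], [-2.0000, -10.0000]] (det J = -62.0000).
Solving J·Δ = −F gives Δ = (-0.2500, -0.2500).
Then the next iterate is (u, v)₁ = (1.7500, -1.7500).
Round to (1.7500, -1.7500) and repeat: F = (-0.0625, 0.2500), J = [[7.0000, 10.5000], [-2.0000, -12.0000]].
Δ = (-0.0298, 0.0258), so (u, v)₂ = (1.7202, -1.7242).

(1.7202, -1.7242)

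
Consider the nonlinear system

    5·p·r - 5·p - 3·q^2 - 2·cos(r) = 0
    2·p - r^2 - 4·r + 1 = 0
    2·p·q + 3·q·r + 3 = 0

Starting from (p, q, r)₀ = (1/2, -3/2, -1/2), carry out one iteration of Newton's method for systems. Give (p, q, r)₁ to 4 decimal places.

At (1/2, -3/2, -1/2): F = (-12.255165, 3.7500, 3.7500).
Jacobian J = [[5·r - 5, -6·q, 5·p + 2·sin(r)], [2, 0, -2·r - 4], [2·q, 2·p + 3·r, 3·q]].
At the point, J = [[-7.5000, 9.0000, 1.541149], [2.0000, 0.0000, -3.0000], [-3.0000, -0.5000, -4.5000]] (det J = 171.708851).
Solving J·Δ = −F gives Δ = (-0.3851, 0.8707, 0.9933).
Then the next iterate is (p, q, r)₁ = (0.1149, -0.6293, 0.4933).

(0.1149, -0.6293, 0.4933)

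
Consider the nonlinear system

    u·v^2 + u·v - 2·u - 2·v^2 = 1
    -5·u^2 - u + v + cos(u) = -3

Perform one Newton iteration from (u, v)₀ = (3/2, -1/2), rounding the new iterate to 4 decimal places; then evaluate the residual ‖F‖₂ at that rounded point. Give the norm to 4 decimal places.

At (3/2, -1/2): F = (-4.8750, -10.179263).
Jacobian J = [[v^2 + v - 2, 2·u·v + u - 4·v], [-10·u - sin(u) - 1, 1]].
At the point, J = [[-2.2500, 2.0000], [-16.997495, 1.0000]] (det J = 31.744990).
Solving J·Δ = −F gives Δ = (-0.4877, 1.8888).
Then the next iterate is (u, v)₁ = (1.0123, 1.3888).
Re-evaluating at (1.0123, 1.3888): F = (-3.523759, -1.217345), so ‖F‖₂ = 3.7281.

3.7281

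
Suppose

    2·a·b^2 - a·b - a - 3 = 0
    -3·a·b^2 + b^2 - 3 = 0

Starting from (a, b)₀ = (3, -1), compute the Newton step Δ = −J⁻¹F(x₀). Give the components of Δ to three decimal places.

(-9.000, -1.000)

At (3, -1): F = (3.000, -11.000).
Jacobian J = [[2·b^2 - b - 1, 4·a·b - a], [-3·b^2, -6·a·b + 2·b]].
At the point, J = [[2.000, -15.000], [-3.000, 16.000]] (det J = -13.000).
Solving J·Δ = −F gives Δ = (-9.000, -1.000).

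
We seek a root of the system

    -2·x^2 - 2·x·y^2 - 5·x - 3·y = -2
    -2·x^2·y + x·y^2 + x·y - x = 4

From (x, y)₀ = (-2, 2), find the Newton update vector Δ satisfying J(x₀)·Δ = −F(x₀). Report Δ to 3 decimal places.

(0.754, -0.787)

At (-2, 2): F = (14.000, -30.000).
Jacobian J = [[-4·x - 2·y^2 - 5, -4·x·y - 3], [-4·x·y + y^2 + y - 1, -2·x^2 + 2·x·y + x]].
At the point, J = [[-5.000, 13.000], [21.000, -18.000]] (det J = -183.000).
Solving J·Δ = −F gives Δ = (0.754, -0.787).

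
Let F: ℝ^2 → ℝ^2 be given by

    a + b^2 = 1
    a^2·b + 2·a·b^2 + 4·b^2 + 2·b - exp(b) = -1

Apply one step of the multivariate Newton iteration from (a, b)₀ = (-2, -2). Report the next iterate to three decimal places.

(-1.446, -1.612)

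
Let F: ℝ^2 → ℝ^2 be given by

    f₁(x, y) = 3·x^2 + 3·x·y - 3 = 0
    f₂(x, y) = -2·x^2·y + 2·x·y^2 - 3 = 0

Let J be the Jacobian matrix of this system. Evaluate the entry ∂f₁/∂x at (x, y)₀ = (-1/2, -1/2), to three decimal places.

-4.500

∂f₁/∂x = 6·x + 3·y.
At (-1/2, -1/2) this is -4.500.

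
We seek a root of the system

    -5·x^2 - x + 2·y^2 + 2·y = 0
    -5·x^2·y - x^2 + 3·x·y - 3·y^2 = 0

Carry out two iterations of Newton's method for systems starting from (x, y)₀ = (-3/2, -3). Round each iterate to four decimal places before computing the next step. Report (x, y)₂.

At (-3/2, -3): F = (2.2500, 18.0000).
Jacobian J = [[-10·x - 1, 4·y + 2], [-10·x·y - 2·x + 3·y, -5·x^2 + 3·x - 6·y]].
At the point, J = [[14.0000, -10.0000], [-51.0000, 2.2500]] (det J = -478.5000).
Solving J·Δ = −F gives Δ = (0.3868, 0.7665).
Then the next iterate is (x, y)₁ = (-1.1132, -2.2335).
Round to (-1.1132, -2.2335) and repeat: F = (0.427173, 5.093141), J = [[10.1320, -6.9340], [-29.337422, 3.865329]].
Δ = (0.2250, 0.3904), so (x, y)₂ = (-0.8882, -1.8431).

(-0.8882, -1.8431)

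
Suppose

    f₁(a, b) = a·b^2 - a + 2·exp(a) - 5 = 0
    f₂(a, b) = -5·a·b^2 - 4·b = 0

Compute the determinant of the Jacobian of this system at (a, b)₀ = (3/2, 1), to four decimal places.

-155.3042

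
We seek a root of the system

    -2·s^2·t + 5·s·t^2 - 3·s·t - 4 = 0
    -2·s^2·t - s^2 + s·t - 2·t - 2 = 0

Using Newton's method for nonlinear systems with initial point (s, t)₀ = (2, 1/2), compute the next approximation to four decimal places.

(-5.0000, 5.8125)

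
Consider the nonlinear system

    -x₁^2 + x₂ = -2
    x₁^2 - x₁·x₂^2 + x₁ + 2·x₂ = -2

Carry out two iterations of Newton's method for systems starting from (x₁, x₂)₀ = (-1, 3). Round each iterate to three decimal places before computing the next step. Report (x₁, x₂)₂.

(-1.169, -0.799)

At (-1, 3): F = (4.000, 17.000).
Jacobian J = [[-2·x₁, 1], [2·x₁ - x₂^2 + 1, -2·x₁·x₂ + 2]].
At the point, J = [[2.000, 1.000], [-10.000, 8.000]] (det J = 26.000).
Solving J·Δ = −F gives Δ = (-0.577, -2.846).
Then the next iterate is (x₁, x₂)₁ = (-1.577, 0.154).
Round to (-1.577, 0.154) and repeat: F = (-0.33293, 3.25533), J = [[3.154, 1.000], [-2.17772, 2.48572]].
Δ = (0.408, -0.953), so (x₁, x₂)₂ = (-1.169, -0.799).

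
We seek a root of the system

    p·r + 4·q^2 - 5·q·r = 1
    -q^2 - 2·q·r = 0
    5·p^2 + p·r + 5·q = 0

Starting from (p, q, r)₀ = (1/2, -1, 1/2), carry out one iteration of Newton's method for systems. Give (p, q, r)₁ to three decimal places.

At (1/2, -1, 1/2): F = (5.750, 0.000, -3.500).
Jacobian J = [[r, 8·q - 5·r, p - 5·q], [0, -2·q - 2·r, -2·q], [10·p + r, 5, p]].
At the point, J = [[0.500, -10.500, 5.500], [0.000, 1.000, 2.000], [5.500, 5.000, 0.500]] (det J = -150.500).
Solving J·Δ = −F gives Δ = (0.253, 0.444, -0.222).
Then the next iterate is (p, q, r)₁ = (0.753, -0.556, 0.278).

(0.753, -0.556, 0.278)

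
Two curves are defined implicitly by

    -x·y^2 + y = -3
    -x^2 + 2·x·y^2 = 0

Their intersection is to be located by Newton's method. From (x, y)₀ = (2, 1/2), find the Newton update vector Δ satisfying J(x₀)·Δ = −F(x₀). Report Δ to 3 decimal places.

(2.000, 2.500)

At (2, 1/2): F = (3.000, -3.000).
Jacobian J = [[-y^2, -2·x·y + 1], [-2·x + 2·y^2, 4·x·y]].
At the point, J = [[-0.250, -1.000], [-3.500, 4.000]] (det J = -4.500).
Solving J·Δ = −F gives Δ = (2.000, 2.500).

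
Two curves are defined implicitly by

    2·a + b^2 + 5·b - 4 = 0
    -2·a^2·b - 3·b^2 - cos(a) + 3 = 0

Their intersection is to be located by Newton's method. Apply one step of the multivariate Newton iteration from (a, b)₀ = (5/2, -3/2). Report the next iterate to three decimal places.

At (5/2, -3/2): F = (-4.250, 15.80114).
Jacobian J = [[2, 2·b + 5], [-4·a·b + sin(a), -2·a^2 - 6·b]].
At the point, J = [[2.000, 2.000], [15.59847, -3.500]] (det J = -38.19694).
Solving J·Δ = −F gives Δ = (-0.438, 2.563).
Then the next iterate is (a, b)₁ = (2.062, 1.063).

(2.062, 1.063)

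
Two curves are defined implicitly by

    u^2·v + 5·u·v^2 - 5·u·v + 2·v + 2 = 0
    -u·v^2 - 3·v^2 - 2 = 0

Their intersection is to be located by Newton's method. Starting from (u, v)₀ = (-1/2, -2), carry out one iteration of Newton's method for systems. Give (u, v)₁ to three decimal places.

At (-1/2, -2): F = (-17.500, -12.000).
Jacobian J = [[2·u·v + 5·v^2 - 5·v, u^2 + 10·u·v - 5·u + 2], [-v^2, -2·u·v - 6·v]].
At the point, J = [[32.000, 14.750], [-4.000, 10.000]] (det J = 379.000).
Solving J·Δ = −F gives Δ = (-0.005, 1.198).
Then the next iterate is (u, v)₁ = (-0.505, -0.802).

(-0.505, -0.802)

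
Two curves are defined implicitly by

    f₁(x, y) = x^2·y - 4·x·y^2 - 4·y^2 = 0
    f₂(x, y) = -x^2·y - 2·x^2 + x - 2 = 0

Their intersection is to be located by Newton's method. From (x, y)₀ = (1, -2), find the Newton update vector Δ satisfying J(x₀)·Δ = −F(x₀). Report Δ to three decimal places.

At (1, -2): F = (-34.000, -1.000).
Jacobian J = [[2·x·y - 4·y^2, x^2 - 8·x·y - 8·y], [-2·x·y - 4·x + 1, -x^2]].
At the point, J = [[-20.000, 33.000], [1.000, -1.000]] (det J = -13.000).
Solving J·Δ = −F gives Δ = (5.154, 4.154).

(5.154, 4.154)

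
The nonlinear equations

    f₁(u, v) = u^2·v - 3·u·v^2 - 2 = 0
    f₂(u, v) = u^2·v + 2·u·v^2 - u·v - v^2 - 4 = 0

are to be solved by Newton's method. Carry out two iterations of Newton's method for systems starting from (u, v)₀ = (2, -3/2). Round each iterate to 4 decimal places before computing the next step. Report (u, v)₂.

(0.5267, 0.9940)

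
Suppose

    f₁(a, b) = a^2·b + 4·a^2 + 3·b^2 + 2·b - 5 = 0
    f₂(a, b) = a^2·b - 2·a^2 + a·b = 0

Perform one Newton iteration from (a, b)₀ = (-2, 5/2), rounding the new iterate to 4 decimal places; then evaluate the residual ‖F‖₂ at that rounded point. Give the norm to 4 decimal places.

At (-2, 5/2): F = (44.7500, -3.0000).
Jacobian J = [[2·a·b + 8·a, a^2 + 6·b + 2], [2·a·b - 4·a + b, a^2 + a]].
At the point, J = [[-26.0000, 21.0000], [0.5000, 2.0000]] (det J = -62.5000).
Solving J·Δ = −F gives Δ = (2.4400, 0.8900).
Then the next iterate is (a, b)₁ = (0.4400, 3.3900).
Re-evaluating at (0.4400, 3.3900): F = (37.687004, 1.760704), so ‖F‖₂ = 37.7281.

37.7281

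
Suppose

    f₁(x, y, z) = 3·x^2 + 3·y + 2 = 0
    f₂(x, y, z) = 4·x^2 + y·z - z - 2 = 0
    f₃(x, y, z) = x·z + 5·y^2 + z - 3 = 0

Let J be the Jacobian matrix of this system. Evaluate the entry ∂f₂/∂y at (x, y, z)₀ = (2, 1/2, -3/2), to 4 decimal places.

∂f₂/∂y = z.
At (2, 1/2, -3/2) this is -1.5000.

-1.5000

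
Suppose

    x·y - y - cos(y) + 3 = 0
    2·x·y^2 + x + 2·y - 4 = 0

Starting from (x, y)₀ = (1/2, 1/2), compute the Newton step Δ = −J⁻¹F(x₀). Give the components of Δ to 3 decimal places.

At (1/2, 1/2): F = (1.87242, -2.250).
Jacobian J = [[y, x + sin(y) - 1], [2·y^2 + 1, 4·x·y + 2]].
At the point, J = [[0.500, -0.02057], [1.500, 3.000]] (det J = 1.53086).
Solving J·Δ = −F gives Δ = (-3.639, 2.570).

(-3.639, 2.570)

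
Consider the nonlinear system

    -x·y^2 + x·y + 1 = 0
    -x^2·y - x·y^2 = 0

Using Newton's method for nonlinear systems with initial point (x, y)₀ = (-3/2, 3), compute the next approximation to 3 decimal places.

(-1.083, 2.000)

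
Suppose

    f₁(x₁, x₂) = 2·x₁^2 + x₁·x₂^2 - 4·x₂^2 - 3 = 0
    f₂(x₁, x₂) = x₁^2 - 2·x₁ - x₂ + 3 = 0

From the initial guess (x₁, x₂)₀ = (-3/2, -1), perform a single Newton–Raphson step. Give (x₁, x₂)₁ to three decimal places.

(0.129, 0.104)

At (-3/2, -1): F = (-4.000, 9.250).
Jacobian J = [[4·x₁ + x₂^2, 2·x₁·x₂ - 8·x₂], [2·x₁ - 2, -1]].
At the point, J = [[-5.000, 11.000], [-5.000, -1.000]] (det J = 60.000).
Solving J·Δ = −F gives Δ = (1.629, 1.104).
Then the next iterate is (x₁, x₂)₁ = (0.129, 0.104).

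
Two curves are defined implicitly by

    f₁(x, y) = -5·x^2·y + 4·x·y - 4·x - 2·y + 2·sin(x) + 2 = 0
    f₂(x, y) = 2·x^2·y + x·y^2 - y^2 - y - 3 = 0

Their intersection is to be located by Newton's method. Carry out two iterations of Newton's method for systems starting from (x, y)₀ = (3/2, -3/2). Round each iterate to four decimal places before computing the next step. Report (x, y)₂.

(0.5005, -1.7232)

At (3/2, -3/2): F = (8.869990, -7.1250).
Jacobian J = [[-10·x·y + 4·y + 2·cos(x) - 4, -5·x^2 + 4·x - 2], [4·x·y + y^2, 2·x^2 + 2·x·y - 2·y - 1]].
At the point, J = [[12.641474, -7.2500], [-6.7500, 2.0000]] (det J = -23.654551).
Solving J·Δ = −F gives Δ = (-1.4338, -1.2766).
Then the next iterate is (x, y)₁ = (0.0662, -2.7766).
Round to (0.0662, -2.7766) and repeat: F = (6.746301, -7.446875), J = [[-11.272672, -1.757112], [6.974264, 4.194343]].
Δ = (0.4343, 1.0534), so (x, y)₂ = (0.5005, -1.7232).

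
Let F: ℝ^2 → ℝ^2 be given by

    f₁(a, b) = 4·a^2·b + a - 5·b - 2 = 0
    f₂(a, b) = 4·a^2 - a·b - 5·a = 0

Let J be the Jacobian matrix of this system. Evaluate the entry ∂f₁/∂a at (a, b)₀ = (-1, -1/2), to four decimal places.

∂f₁/∂a = 8·a·b + 1.
At (-1, -1/2) this is 5.0000.

5.0000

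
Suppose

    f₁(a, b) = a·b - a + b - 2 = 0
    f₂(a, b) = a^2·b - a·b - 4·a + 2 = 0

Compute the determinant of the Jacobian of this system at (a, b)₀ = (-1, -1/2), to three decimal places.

-3.000

J = [[b - 1, a + 1], [2·a·b - b - 4, a^2 - a]].
At the point, J = [[-1.500, 0.000], [-2.500, 2.000]].
det J = -3.000.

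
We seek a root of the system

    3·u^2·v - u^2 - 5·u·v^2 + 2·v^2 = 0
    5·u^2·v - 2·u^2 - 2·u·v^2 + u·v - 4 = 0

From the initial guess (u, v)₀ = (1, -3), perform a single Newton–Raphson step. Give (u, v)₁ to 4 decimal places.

At (1, -3): F = (-37.0000, -42.0000).
Jacobian J = [[6·u·v - 2·u - 5·v^2, 3·u^2 - 10·u·v + 4·v], [10·u·v - 4·u - 2·v^2 + v, 5·u^2 - 4·u·v + u]].
At the point, J = [[-65.0000, 21.0000], [-55.0000, 18.0000]] (det J = -15.0000).
Solving J·Δ = −F gives Δ = (14.4000, 46.3333).
Then the next iterate is (u, v)₁ = (15.4000, 43.3333).

(15.4000, 43.3333)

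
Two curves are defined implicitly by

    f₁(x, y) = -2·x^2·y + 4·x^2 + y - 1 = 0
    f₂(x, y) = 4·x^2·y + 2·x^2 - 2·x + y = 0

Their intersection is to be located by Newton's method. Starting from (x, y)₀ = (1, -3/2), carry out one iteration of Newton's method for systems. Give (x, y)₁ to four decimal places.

(0.7500, -0.5000)

At (1, -3/2): F = (4.5000, -7.5000).
Jacobian J = [[-4·x·y + 8·x, -2·x^2 + 1], [8·x·y + 4·x - 2, 4·x^2 + 1]].
At the point, J = [[14.0000, -1.0000], [-10.0000, 5.0000]] (det J = 60.0000).
Solving J·Δ = −F gives Δ = (-0.2500, 1.0000).
Then the next iterate is (x, y)₁ = (0.7500, -0.5000).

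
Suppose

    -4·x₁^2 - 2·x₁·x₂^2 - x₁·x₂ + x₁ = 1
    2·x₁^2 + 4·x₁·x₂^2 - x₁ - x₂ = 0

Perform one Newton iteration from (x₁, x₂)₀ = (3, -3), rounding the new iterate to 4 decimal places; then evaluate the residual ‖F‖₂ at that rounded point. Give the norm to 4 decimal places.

At (3, -3): F = (-79.0000, 126.0000).
Jacobian J = [[-8·x₁ - 2·x₂^2 - x₂ + 1, -4·x₁·x₂ - x₁], [4·x₁ + 4·x₂^2 - 1, 8·x₁·x₂ - 1]].
At the point, J = [[-38.0000, 33.0000], [47.0000, -73.0000]] (det J = 1223.0000).
Solving J·Δ = −F gives Δ = (-1.3156, 0.8790).
Then the next iterate is (x₁, x₂)₁ = (1.6844, -2.1210).
Re-evaluating at (1.6844, -2.1210): F = (-22.246823, 36.421050), so ‖F‖₂ = 42.6780.

42.6780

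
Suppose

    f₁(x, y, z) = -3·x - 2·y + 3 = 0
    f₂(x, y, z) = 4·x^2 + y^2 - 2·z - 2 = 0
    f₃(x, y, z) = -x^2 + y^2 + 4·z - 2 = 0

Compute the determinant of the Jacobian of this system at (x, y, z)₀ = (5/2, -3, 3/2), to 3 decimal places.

J = [[-3, -2, 0], [8·x, 2·y, -2], [-2·x, 2·y, 4]].
At the point, J = [[-3.000, -2.000, 0.000], [20.000, -6.000, -2.000], [-5.000, -6.000, 4.000]].
det J = 248.000.

248.000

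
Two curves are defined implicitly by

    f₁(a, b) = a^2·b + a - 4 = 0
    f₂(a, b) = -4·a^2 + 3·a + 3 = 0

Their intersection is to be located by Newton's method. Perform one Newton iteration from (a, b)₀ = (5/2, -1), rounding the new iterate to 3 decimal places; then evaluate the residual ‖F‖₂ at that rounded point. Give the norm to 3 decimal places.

At (5/2, -1): F = (-7.750, -14.500).
Jacobian J = [[2·a·b + 1, a^2], [-8·a + 3, 0]].
At the point, J = [[-4.000, 6.250], [-17.000, 0.000]] (det J = 106.250).
Solving J·Δ = −F gives Δ = (-0.853, 0.694).
Then the next iterate is (a, b)₁ = (1.647, -0.306).
Re-evaluating at (1.647, -0.306): F = (-3.18306, -2.90944), so ‖F‖₂ = 4.312.

4.312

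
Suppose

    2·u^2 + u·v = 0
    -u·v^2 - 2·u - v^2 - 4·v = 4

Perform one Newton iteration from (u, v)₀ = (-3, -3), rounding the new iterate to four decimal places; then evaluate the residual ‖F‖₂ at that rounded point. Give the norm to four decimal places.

11.1459

At (-3, -3): F = (27.0000, 32.0000).
Jacobian J = [[4·u + v, u], [-v^2 - 2, -2·u·v - 2·v - 4]].
At the point, J = [[-15.0000, -3.0000], [-11.0000, -16.0000]] (det J = 207.0000).
Solving J·Δ = −F gives Δ = (1.6232, 0.8841).
Then the next iterate is (u, v)₁ = (-1.3768, -2.1159).
Re-evaluating at (-1.3768, -2.1159): F = (6.704328, 8.904146), so ‖F‖₂ = 11.1459.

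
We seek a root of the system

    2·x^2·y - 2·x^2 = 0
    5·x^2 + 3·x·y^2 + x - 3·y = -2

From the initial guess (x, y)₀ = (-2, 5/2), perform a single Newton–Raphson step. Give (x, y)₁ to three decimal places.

At (-2, 5/2): F = (12.000, -25.000).
Jacobian J = [[4·x·y - 4·x, 2·x^2], [10·x + 3·y^2 + 1, 6·x·y - 3]].
At the point, J = [[-12.000, 8.000], [-0.250, -33.000]] (det J = 398.000).
Solving J·Δ = −F gives Δ = (0.492, -0.761).
Then the next iterate is (x, y)₁ = (-1.508, 1.739).

(-1.508, 1.739)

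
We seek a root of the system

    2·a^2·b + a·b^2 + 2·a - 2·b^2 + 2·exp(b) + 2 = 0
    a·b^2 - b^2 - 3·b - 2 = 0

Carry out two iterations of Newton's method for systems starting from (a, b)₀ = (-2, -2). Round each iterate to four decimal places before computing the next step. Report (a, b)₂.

(0.8176, -2.3390)

At (-2, -2): F = (-33.729329, -8.0000).
Jacobian J = [[4·a·b + b^2 + 2, 2·a^2 + 2·a·b - 4·b + 2·exp(b)], [b^2, 2·a·b - 2·b - 3]].
At the point, J = [[22.0000, 24.270671], [4.0000, 9.0000]] (det J = 100.917318).
Solving J·Δ = −F gives Δ = (1.0840, 0.4071).
Then the next iterate is (a, b)₁ = (-0.9160, -1.5929).
Round to (-0.9160, -1.5929) and repeat: F = (-9.497250, -2.082825), J = [[10.373716, 11.374575], [2.537330, 3.103993]].
Δ = (1.7336, -0.7461), so (a, b)₂ = (0.8176, -2.3390).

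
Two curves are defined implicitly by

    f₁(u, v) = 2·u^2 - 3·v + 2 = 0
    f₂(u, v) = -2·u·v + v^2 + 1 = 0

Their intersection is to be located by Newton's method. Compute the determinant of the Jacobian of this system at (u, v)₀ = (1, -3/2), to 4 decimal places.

-11.0000

J = [[4·u, -3], [-2·v, -2·u + 2·v]].
At the point, J = [[4.0000, -3.0000], [3.0000, -5.0000]].
det J = -11.0000.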